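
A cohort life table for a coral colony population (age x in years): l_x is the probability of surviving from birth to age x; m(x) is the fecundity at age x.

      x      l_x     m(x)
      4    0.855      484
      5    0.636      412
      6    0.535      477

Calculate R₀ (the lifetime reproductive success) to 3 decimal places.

931.047

R₀ = Σ l_x m(x):
  age 4: 0.855 × 484 = 413.8200
  age 5: 0.636 × 412 = 262.0320
  age 6: 0.535 × 477 = 255.1950
R₀ = 413.8200 + 262.0320 + 255.1950 = 931.0470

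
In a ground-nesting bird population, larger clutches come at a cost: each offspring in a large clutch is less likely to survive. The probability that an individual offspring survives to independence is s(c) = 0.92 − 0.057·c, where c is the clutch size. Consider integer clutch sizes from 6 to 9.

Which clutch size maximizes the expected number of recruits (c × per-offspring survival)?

Expected recruits = c × s(c):
  c=6: 6 × 0.578 = 3.468
  c=7: 7 × 0.521 = 3.647
  c=8: 8 × 0.464 = 3.712
  c=9: 9 × 0.407 = 3.663
Maximum at c = 8 (3.712 recruits).

8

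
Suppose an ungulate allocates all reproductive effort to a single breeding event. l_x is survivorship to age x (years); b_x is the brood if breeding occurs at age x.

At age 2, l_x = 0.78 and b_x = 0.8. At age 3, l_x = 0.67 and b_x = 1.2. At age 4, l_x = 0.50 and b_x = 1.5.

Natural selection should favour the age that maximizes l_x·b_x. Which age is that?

3

Expected offspring if breeding at age x = l_x × b_x:
  age 2: 0.78 × 0.8 = 0.624
  age 3: 0.67 × 1.2 = 0.804
  age 4: 0.50 × 1.5 = 0.750
Maximum at age 3 (0.804).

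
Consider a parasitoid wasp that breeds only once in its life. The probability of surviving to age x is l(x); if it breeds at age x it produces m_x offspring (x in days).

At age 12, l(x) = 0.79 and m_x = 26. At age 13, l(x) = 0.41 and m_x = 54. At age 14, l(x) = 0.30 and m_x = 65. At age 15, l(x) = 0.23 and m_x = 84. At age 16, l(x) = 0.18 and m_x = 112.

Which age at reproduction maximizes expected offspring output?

13

Expected offspring if breeding at age x = l(x) × m_x:
  age 12: 0.79 × 26 = 20.540
  age 13: 0.41 × 54 = 22.140
  age 14: 0.30 × 65 = 19.500
  age 15: 0.23 × 84 = 19.320
  age 16: 0.18 × 112 = 20.160
Maximum at age 13 (22.140).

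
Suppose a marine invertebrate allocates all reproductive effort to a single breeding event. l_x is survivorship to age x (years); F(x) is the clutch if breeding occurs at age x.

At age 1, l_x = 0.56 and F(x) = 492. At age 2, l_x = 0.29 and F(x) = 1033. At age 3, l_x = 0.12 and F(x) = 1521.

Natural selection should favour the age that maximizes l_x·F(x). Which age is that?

Expected offspring if breeding at age x = l_x × F(x):
  age 1: 0.56 × 492 = 275.520
  age 2: 0.29 × 1033 = 299.570
  age 3: 0.12 × 1521 = 182.520
Maximum at age 2 (299.570).

2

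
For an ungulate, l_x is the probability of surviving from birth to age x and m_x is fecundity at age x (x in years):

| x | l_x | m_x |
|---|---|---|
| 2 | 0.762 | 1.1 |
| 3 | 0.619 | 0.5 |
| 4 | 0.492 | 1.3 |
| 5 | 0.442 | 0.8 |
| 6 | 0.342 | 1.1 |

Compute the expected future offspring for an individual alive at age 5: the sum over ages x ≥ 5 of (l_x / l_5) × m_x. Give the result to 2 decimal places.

1.65

l_5 = 0.442. Conditional survival from age 5 to x is l_x / l_5.
  x=5: (0.442/0.442) × 0.8 = 0.8000
  x=6: (0.342/0.442) × 1.1 = 0.8511
Sum = 0.8000 + 0.8511 = 1.6511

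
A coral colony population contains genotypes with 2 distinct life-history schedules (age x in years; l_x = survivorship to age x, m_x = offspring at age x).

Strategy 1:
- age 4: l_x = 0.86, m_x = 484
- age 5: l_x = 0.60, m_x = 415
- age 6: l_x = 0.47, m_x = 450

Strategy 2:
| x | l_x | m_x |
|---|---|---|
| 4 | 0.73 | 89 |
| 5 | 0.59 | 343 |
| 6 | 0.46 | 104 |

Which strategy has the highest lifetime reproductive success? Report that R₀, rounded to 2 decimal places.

876.74

Strategy 1: R₀ = 0.86×484 + 0.60×415 + 0.47×450 = 876.7400
Strategy 2: R₀ = 0.73×89 + 0.59×343 + 0.46×104 = 315.1800
Highest R₀: strategy 1 with 876.7400.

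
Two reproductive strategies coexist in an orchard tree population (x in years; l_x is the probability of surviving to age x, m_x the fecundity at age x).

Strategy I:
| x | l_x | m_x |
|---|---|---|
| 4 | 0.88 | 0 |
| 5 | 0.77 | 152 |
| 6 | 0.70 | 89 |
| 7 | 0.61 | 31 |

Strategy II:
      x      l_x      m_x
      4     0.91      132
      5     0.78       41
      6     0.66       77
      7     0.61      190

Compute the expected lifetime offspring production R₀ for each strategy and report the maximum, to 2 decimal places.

Strategy I: R₀ = 0.88×0 + 0.77×152 + 0.70×89 + 0.61×31 = 198.2500
Strategy II: R₀ = 0.91×132 + 0.78×41 + 0.66×77 + 0.61×190 = 318.8200
Highest R₀: strategy II with 318.8200.

318.82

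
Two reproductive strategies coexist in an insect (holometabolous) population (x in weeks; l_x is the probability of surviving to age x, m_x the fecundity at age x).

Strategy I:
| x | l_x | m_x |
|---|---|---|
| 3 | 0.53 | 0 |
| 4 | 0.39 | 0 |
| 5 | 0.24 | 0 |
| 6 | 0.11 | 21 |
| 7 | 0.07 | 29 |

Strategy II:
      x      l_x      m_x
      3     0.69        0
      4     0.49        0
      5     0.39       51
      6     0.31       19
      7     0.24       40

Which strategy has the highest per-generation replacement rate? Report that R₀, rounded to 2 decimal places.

Strategy I: R₀ = 0.53×0 + 0.39×0 + 0.24×0 + 0.11×21 + 0.07×29 = 4.3400
Strategy II: R₀ = 0.69×0 + 0.49×0 + 0.39×51 + 0.31×19 + 0.24×40 = 35.3800
Highest R₀: strategy II with 35.3800.

35.38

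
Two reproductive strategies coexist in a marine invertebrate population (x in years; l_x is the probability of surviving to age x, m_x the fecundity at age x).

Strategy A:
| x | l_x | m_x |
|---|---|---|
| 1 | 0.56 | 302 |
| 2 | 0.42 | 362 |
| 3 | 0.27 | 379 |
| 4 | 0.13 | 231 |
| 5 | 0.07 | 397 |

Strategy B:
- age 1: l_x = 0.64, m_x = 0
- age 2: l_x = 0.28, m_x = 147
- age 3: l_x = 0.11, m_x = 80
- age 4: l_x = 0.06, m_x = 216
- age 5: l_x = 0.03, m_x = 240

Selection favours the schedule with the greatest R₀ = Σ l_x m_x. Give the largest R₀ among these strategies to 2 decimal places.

Strategy A: R₀ = 0.56×302 + 0.42×362 + 0.27×379 + 0.13×231 + 0.07×397 = 481.3100
Strategy B: R₀ = 0.64×0 + 0.28×147 + 0.11×80 + 0.06×216 + 0.03×240 = 70.1200
Highest R₀: strategy A with 481.3100.

481.31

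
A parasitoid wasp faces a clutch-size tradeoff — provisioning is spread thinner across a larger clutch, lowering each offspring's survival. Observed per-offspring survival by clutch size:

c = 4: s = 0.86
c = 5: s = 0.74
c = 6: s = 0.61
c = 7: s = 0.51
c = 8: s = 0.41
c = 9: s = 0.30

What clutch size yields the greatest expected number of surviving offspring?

Expected surviving offspring = c × s(c):
  c=4: 4 × 0.86 = 3.440
  c=5: 5 × 0.74 = 3.700
  c=6: 6 × 0.61 = 3.660
  c=7: 7 × 0.51 = 3.570
  c=8: 8 × 0.41 = 3.280
  c=9: 9 × 0.30 = 2.700
Maximum at c = 5 (3.700 surviving offspring).

5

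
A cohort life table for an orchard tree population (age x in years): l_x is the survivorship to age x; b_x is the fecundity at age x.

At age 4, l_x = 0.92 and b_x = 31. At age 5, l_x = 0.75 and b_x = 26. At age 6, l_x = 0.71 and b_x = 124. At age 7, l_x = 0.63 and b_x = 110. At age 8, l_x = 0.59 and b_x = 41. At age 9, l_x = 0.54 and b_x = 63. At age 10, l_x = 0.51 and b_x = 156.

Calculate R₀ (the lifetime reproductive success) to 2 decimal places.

343.13

R₀ = Σ l_x b_x:
  age 4: 0.92 × 31 = 28.5200
  age 5: 0.75 × 26 = 19.5000
  age 6: 0.71 × 124 = 88.0400
  age 7: 0.63 × 110 = 69.3000
  age 8: 0.59 × 41 = 24.1900
  age 9: 0.54 × 63 = 34.0200
  age 10: 0.51 × 156 = 79.5600
R₀ = 28.5200 + 19.5000 + 88.0400 + 69.3000 + 24.1900 + 34.0200 + 79.5600 = 343.1300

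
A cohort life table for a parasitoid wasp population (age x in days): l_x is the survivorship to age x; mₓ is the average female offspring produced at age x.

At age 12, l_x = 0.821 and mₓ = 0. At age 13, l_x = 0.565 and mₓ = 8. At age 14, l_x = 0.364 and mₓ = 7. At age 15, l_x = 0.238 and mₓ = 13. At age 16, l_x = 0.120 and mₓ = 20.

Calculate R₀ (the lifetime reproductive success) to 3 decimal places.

12.562

R₀ = Σ l_x mₓ:
  age 12: 0.821 × 0 = 0.0000
  age 13: 0.565 × 8 = 4.5200
  age 14: 0.364 × 7 = 2.5480
  age 15: 0.238 × 13 = 3.0940
  age 16: 0.120 × 20 = 2.4000
R₀ = 0.0000 + 4.5200 + 2.5480 + 3.0940 + 2.4000 = 12.5620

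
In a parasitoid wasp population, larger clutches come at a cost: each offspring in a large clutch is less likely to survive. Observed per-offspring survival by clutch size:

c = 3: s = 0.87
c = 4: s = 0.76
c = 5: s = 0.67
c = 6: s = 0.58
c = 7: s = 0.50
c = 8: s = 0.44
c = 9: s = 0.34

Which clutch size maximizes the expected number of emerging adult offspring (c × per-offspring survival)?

8

Expected emerging adult offspring = c × s(c):
  c=3: 3 × 0.87 = 2.610
  c=4: 4 × 0.76 = 3.040
  c=5: 5 × 0.67 = 3.350
  c=6: 6 × 0.58 = 3.480
  c=7: 7 × 0.50 = 3.500
  c=8: 8 × 0.44 = 3.520
  c=9: 9 × 0.34 = 3.060
Maximum at c = 8 (3.520 emerging adult offspring).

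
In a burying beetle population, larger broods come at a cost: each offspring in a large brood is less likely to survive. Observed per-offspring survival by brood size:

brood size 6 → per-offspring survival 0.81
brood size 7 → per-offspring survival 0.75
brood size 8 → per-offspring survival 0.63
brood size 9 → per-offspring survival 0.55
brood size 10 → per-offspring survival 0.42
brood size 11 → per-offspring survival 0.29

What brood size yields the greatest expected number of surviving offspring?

Expected surviving offspring = c × s(c):
  c=6: 6 × 0.81 = 4.860
  c=7: 7 × 0.75 = 5.250
  c=8: 8 × 0.63 = 5.040
  c=9: 9 × 0.55 = 4.950
  c=10: 10 × 0.42 = 4.200
  c=11: 11 × 0.29 = 3.190
Maximum at c = 7 (5.250 surviving offspring).

7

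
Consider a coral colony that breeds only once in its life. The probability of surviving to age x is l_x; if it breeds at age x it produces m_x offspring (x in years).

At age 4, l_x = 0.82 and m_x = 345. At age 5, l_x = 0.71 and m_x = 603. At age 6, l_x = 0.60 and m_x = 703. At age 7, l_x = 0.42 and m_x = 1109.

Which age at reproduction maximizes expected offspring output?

7

Expected offspring if breeding at age x = l_x × m_x:
  age 4: 0.82 × 345 = 282.900
  age 5: 0.71 × 603 = 428.130
  age 6: 0.60 × 703 = 421.800
  age 7: 0.42 × 1109 = 465.780
Maximum at age 7 (465.780).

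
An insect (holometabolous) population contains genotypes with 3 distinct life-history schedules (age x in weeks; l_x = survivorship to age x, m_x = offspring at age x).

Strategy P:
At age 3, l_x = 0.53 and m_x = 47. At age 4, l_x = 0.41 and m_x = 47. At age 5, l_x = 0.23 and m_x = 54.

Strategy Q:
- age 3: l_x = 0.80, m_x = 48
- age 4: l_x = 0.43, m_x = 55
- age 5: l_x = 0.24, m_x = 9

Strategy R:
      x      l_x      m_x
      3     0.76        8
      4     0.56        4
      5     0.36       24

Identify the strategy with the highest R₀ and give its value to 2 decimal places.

64.21

Strategy P: R₀ = 0.53×47 + 0.41×47 + 0.23×54 = 56.6000
Strategy Q: R₀ = 0.80×48 + 0.43×55 + 0.24×9 = 64.2100
Strategy R: R₀ = 0.76×8 + 0.56×4 + 0.36×24 = 16.9600
Highest R₀: strategy Q with 64.2100.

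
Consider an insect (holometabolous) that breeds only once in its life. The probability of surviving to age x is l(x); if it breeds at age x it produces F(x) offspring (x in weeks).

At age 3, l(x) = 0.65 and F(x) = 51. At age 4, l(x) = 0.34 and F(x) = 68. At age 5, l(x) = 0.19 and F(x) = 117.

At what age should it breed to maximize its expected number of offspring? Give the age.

Expected offspring if breeding at age x = l(x) × F(x):
  age 3: 0.65 × 51 = 33.150
  age 4: 0.34 × 68 = 23.120
  age 5: 0.19 × 117 = 22.230
Maximum at age 3 (33.150).

3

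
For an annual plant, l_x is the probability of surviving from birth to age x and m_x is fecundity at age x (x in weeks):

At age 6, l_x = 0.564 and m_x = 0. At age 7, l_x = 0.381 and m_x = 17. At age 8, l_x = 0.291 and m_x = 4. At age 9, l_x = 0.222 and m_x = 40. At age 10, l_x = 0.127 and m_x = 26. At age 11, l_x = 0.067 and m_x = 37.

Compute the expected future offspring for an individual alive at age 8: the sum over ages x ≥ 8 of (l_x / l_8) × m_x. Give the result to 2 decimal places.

l_8 = 0.291. Conditional survival from age 8 to x is l_x / l_8.
  x=8: (0.291/0.291) × 4 = 4.0000
  x=9: (0.222/0.291) × 40 = 30.5155
  x=10: (0.127/0.291) × 26 = 11.3471
  x=11: (0.067/0.291) × 37 = 8.5189
Sum = 4.0000 + 30.5155 + 11.3471 + 8.5189 = 54.3814

54.38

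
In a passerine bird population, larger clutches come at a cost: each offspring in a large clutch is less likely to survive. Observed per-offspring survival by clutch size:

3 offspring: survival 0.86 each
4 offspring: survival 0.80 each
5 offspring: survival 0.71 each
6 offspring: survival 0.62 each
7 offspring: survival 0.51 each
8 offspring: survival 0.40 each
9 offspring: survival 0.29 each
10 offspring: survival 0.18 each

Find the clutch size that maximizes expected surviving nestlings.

6

Expected surviving nestlings = c × s(c):
  c=3: 3 × 0.86 = 2.580
  c=4: 4 × 0.80 = 3.200
  c=5: 5 × 0.71 = 3.550
  c=6: 6 × 0.62 = 3.720
  c=7: 7 × 0.51 = 3.570
  c=8: 8 × 0.40 = 3.200
  c=9: 9 × 0.29 = 2.610
  c=10: 10 × 0.18 = 1.800
Maximum at c = 6 (3.720 surviving nestlings).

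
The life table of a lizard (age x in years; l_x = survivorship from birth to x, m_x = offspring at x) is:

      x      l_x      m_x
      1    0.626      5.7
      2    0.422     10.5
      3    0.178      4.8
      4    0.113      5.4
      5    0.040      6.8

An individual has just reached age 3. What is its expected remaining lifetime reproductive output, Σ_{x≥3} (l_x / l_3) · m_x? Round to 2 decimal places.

l_3 = 0.178. Conditional survival from age 3 to x is l_x / l_3.
  x=3: (0.178/0.178) × 4.8 = 4.8000
  x=4: (0.113/0.178) × 5.4 = 3.4281
  x=5: (0.040/0.178) × 6.8 = 1.5281
Sum = 4.8000 + 3.4281 + 1.5281 = 9.7562

9.76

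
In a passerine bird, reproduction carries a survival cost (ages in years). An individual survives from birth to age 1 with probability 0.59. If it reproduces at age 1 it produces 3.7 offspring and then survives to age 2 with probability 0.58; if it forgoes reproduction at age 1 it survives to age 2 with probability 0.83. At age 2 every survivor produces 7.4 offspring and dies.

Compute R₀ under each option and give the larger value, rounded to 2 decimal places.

breed at age 1: R₀ = 0.59 × (3.7 + 0.58 × 7.4) = 0.59 × 7.9920 = 4.7153
delay to age 2: R₀ = 0.59 × (0.83 × 7.4) = 0.59 × 6.1420 = 3.6238
Higher: breed at age 1 (4.7153).

4.72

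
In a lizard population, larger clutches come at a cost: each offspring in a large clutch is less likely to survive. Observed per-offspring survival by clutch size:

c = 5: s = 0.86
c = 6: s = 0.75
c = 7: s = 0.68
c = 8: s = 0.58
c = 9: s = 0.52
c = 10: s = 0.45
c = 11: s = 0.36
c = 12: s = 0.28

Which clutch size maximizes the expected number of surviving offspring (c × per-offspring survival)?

7

Expected surviving offspring = c × s(c):
  c=5: 5 × 0.86 = 4.300
  c=6: 6 × 0.75 = 4.500
  c=7: 7 × 0.68 = 4.760
  c=8: 8 × 0.58 = 4.640
  c=9: 9 × 0.52 = 4.680
  c=10: 10 × 0.45 = 4.500
  c=11: 11 × 0.36 = 3.960
  c=12: 12 × 0.28 = 3.360
Maximum at c = 7 (4.760 surviving offspring).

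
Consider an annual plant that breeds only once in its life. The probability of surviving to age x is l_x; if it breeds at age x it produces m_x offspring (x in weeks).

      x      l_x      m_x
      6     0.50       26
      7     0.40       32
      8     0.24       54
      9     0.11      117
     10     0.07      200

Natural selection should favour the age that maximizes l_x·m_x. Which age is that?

Expected offspring if breeding at age x = l_x × m_x:
  age 6: 0.50 × 26 = 13.000
  age 7: 0.40 × 32 = 12.800
  age 8: 0.24 × 54 = 12.960
  age 9: 0.11 × 117 = 12.870
  age 10: 0.07 × 200 = 14.000
Maximum at age 10 (14.000).

10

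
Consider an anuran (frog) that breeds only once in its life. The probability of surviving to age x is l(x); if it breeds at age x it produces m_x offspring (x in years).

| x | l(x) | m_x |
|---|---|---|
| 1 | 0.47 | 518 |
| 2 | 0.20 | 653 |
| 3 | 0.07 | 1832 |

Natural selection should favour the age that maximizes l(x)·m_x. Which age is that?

1

Expected offspring if breeding at age x = l(x) × m_x:
  age 1: 0.47 × 518 = 243.460
  age 2: 0.20 × 653 = 130.600
  age 3: 0.07 × 1832 = 128.240
Maximum at age 1 (243.460).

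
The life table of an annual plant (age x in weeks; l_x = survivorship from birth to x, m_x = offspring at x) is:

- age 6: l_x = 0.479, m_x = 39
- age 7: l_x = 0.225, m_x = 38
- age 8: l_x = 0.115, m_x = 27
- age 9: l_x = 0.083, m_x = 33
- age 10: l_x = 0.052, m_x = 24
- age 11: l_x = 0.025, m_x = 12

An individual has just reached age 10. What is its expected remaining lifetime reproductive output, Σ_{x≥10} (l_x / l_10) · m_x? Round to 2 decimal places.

l_10 = 0.052. Conditional survival from age 10 to x is l_x / l_10.
  x=10: (0.052/0.052) × 24 = 24.0000
  x=11: (0.025/0.052) × 12 = 5.7692
Sum = 24.0000 + 5.7692 = 29.7692

29.77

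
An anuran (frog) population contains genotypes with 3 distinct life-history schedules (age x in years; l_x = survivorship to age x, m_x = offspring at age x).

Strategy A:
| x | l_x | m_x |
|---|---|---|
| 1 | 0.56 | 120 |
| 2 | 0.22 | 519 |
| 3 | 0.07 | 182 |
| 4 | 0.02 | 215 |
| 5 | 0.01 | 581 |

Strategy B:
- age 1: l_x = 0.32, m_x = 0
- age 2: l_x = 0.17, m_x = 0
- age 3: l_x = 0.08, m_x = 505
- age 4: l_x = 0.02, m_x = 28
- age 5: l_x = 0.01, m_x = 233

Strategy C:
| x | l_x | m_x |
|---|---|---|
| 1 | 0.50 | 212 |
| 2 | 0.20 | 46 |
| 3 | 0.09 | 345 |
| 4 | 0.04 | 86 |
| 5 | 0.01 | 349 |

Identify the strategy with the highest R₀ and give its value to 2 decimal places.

Strategy A: R₀ = 0.56×120 + 0.22×519 + 0.07×182 + 0.02×215 + 0.01×581 = 204.2300
Strategy B: R₀ = 0.32×0 + 0.17×0 + 0.08×505 + 0.02×28 + 0.01×233 = 43.2900
Strategy C: R₀ = 0.50×212 + 0.20×46 + 0.09×345 + 0.04×86 + 0.01×349 = 153.1800
Highest R₀: strategy A with 204.2300.

204.23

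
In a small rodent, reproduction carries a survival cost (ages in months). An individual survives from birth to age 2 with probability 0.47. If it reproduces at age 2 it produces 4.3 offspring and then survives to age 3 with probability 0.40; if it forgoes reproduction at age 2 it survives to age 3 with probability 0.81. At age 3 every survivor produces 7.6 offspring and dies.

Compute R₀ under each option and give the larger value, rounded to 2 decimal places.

3.45

breed at age 2: R₀ = 0.47 × (4.3 + 0.40 × 7.6) = 0.47 × 7.3400 = 3.4498
delay to age 3: R₀ = 0.47 × (0.81 × 7.6) = 0.47 × 6.1560 = 2.8933
Higher: breed at age 2 (3.4498).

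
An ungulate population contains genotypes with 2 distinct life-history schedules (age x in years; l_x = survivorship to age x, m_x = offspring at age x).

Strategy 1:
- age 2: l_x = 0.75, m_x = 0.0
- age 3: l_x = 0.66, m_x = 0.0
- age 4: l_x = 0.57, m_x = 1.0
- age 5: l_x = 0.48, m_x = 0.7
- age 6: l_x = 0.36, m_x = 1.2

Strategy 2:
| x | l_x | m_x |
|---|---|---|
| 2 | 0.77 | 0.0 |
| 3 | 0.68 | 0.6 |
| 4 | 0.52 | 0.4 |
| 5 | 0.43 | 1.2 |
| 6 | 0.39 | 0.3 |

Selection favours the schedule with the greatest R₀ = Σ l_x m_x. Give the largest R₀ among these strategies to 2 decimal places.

1.34

Strategy 1: R₀ = 0.75×0.0 + 0.66×0.0 + 0.57×1.0 + 0.48×0.7 + 0.36×1.2 = 1.3380
Strategy 2: R₀ = 0.77×0.0 + 0.68×0.6 + 0.52×0.4 + 0.43×1.2 + 0.39×0.3 = 1.2490
Highest R₀: strategy 1 with 1.3380.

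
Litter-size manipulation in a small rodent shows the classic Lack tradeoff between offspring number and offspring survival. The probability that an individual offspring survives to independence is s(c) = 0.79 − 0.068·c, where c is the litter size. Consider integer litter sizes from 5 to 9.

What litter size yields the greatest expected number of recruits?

6

Expected recruits = c × s(c):
  c=5: 5 × 0.450 = 2.250
  c=6: 6 × 0.382 = 2.292
  c=7: 7 × 0.314 = 2.198
  c=8: 8 × 0.246 = 1.968
  c=9: 9 × 0.178 = 1.602
Maximum at c = 6 (2.292 recruits).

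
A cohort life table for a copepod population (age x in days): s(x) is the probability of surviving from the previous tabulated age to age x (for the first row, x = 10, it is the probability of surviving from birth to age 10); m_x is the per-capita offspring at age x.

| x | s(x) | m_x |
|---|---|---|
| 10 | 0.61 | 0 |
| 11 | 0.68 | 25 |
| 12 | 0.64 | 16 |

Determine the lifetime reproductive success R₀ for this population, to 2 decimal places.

Survivorship from birth: l_x = s_10·s_11·…·s_x.
  l_10 = 0.61000
  l_11 = 0.41480
  l_12 = 0.26547
R₀ = Σ l_x m_x:
  age 10: 0.61000 × 0 = 0.0000
  age 11: 0.41480 × 25 = 10.3700
  age 12: 0.26547 × 16 = 4.2475
R₀ = 0.0000 + 10.3700 + 4.2475 = 14.6175

14.62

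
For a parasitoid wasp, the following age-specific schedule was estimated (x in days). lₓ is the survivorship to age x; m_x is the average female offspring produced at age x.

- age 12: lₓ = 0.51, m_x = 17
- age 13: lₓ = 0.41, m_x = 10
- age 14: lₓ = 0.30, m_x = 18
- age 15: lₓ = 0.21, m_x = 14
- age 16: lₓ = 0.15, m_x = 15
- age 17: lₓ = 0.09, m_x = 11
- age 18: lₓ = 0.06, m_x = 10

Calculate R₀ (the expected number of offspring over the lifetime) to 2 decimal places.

24.95

R₀ = Σ lₓ m_x:
  age 12: 0.51 × 17 = 8.6700
  age 13: 0.41 × 10 = 4.1000
  age 14: 0.30 × 18 = 5.4000
  age 15: 0.21 × 14 = 2.9400
  age 16: 0.15 × 15 = 2.2500
  age 17: 0.09 × 11 = 0.9900
  age 18: 0.06 × 10 = 0.6000
R₀ = 8.6700 + 4.1000 + 5.4000 + 2.9400 + 2.2500 + 0.9900 + 0.6000 = 24.9500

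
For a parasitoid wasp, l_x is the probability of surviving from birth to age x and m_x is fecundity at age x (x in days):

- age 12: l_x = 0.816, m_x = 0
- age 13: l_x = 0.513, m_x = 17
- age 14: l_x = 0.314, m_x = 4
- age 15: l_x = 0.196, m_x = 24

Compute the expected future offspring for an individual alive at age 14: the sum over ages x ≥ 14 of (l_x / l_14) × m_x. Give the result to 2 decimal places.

l_14 = 0.314. Conditional survival from age 14 to x is l_x / l_14.
  x=14: (0.314/0.314) × 4 = 4.0000
  x=15: (0.196/0.314) × 24 = 14.9809
Sum = 4.0000 + 14.9809 = 18.9809

18.98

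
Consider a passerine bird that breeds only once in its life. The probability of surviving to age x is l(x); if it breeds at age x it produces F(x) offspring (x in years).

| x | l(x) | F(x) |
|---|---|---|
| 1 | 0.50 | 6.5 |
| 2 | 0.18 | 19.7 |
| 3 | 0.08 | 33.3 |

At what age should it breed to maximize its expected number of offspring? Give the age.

Expected offspring if breeding at age x = l(x) × F(x):
  age 1: 0.50 × 6.5 = 3.250
  age 2: 0.18 × 19.7 = 3.546
  age 3: 0.08 × 33.3 = 2.664
Maximum at age 2 (3.546).

2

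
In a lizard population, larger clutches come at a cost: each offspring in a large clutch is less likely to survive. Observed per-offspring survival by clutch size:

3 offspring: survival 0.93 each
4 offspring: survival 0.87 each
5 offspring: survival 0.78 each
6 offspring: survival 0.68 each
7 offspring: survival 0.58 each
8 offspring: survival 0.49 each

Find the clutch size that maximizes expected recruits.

6

Expected recruits = c × s(c):
  c=3: 3 × 0.93 = 2.790
  c=4: 4 × 0.87 = 3.480
  c=5: 5 × 0.78 = 3.900
  c=6: 6 × 0.68 = 4.080
  c=7: 7 × 0.58 = 4.060
  c=8: 8 × 0.49 = 3.920
Maximum at c = 6 (4.080 recruits).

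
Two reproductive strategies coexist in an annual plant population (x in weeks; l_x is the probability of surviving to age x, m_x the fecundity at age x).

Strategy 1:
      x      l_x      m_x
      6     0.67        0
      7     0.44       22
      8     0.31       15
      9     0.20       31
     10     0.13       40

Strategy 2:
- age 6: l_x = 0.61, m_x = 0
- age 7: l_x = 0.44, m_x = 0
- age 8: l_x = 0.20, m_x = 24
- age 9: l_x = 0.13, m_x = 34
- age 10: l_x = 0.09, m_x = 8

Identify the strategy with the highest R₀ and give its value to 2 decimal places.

25.73

Strategy 1: R₀ = 0.67×0 + 0.44×22 + 0.31×15 + 0.20×31 + 0.13×40 = 25.7300
Strategy 2: R₀ = 0.61×0 + 0.44×0 + 0.20×24 + 0.13×34 + 0.09×8 = 9.9400
Highest R₀: strategy 1 with 25.7300.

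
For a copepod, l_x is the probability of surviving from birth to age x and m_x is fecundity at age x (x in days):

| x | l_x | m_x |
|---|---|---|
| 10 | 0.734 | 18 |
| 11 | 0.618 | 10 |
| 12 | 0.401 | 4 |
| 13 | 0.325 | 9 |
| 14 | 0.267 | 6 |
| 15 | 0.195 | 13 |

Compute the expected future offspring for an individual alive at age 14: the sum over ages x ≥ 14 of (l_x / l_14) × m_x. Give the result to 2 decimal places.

15.49

l_14 = 0.267. Conditional survival from age 14 to x is l_x / l_14.
  x=14: (0.267/0.267) × 6 = 6.0000
  x=15: (0.195/0.267) × 13 = 9.4944
Sum = 6.0000 + 9.4944 = 15.4944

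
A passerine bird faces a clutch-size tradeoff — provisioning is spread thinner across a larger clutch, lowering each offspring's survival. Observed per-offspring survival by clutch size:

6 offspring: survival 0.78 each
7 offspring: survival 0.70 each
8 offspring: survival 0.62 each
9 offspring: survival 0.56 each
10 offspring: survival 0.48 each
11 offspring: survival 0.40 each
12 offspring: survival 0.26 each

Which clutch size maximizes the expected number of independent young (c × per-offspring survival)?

9

Expected independent young = c × s(c):
  c=6: 6 × 0.78 = 4.680
  c=7: 7 × 0.70 = 4.900
  c=8: 8 × 0.62 = 4.960
  c=9: 9 × 0.56 = 5.040
  c=10: 10 × 0.48 = 4.800
  c=11: 11 × 0.40 = 4.400
  c=12: 12 × 0.26 = 3.120
Maximum at c = 9 (5.040 independent young).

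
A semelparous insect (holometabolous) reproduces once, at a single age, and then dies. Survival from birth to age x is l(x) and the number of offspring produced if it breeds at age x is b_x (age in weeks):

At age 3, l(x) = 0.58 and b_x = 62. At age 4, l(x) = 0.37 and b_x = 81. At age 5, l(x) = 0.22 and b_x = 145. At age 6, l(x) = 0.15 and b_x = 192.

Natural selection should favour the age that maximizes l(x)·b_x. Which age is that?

Expected offspring if breeding at age x = l(x) × b_x:
  age 3: 0.58 × 62 = 35.960
  age 4: 0.37 × 81 = 29.970
  age 5: 0.22 × 145 = 31.900
  age 6: 0.15 × 192 = 28.800
Maximum at age 3 (35.960).

3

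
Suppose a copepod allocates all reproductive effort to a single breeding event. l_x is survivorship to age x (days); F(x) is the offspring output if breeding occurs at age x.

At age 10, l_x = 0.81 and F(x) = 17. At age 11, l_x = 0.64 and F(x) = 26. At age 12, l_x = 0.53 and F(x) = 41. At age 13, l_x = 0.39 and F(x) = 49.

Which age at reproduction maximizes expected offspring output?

12

Expected offspring if breeding at age x = l_x × F(x):
  age 10: 0.81 × 17 = 13.770
  age 11: 0.64 × 26 = 16.640
  age 12: 0.53 × 41 = 21.730
  age 13: 0.39 × 49 = 19.110
Maximum at age 12 (21.730).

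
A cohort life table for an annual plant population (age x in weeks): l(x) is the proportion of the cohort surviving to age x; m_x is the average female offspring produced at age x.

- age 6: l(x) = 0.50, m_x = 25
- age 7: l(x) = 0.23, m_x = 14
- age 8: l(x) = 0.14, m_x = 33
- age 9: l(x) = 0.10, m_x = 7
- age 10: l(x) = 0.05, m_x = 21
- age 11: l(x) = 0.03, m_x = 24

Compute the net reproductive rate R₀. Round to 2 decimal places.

R₀ = Σ l(x) m_x:
  age 6: 0.50 × 25 = 12.5000
  age 7: 0.23 × 14 = 3.2200
  age 8: 0.14 × 33 = 4.6200
  age 9: 0.10 × 7 = 0.7000
  age 10: 0.05 × 21 = 1.0500
  age 11: 0.03 × 24 = 0.7200
R₀ = 12.5000 + 3.2200 + 4.6200 + 0.7000 + 1.0500 + 0.7200 = 22.8100

22.81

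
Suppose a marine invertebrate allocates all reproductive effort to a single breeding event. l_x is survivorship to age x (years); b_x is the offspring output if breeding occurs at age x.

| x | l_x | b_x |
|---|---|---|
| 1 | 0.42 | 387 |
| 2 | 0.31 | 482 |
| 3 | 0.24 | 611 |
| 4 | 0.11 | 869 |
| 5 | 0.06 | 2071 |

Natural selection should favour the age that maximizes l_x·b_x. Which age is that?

Expected offspring if breeding at age x = l_x × b_x:
  age 1: 0.42 × 387 = 162.540
  age 2: 0.31 × 482 = 149.420
  age 3: 0.24 × 611 = 146.640
  age 4: 0.11 × 869 = 95.590
  age 5: 0.06 × 2071 = 124.260
Maximum at age 1 (162.540).

1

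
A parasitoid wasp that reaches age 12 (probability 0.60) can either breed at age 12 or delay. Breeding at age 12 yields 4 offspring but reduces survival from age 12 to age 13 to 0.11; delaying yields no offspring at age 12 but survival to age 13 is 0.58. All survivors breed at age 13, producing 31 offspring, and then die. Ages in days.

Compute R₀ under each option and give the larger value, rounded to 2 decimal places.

breed at age 12: R₀ = 0.60 × (4 + 0.11 × 31) = 0.60 × 7.4100 = 4.4460
delay to age 13: R₀ = 0.60 × (0.58 × 31) = 0.60 × 17.9800 = 10.7880
Higher: delay to age 13 (10.7880).

10.79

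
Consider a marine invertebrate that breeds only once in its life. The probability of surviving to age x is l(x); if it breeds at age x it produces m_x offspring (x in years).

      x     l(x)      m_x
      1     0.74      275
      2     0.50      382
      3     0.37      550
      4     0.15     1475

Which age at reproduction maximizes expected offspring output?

Expected offspring if breeding at age x = l(x) × m_x:
  age 1: 0.74 × 275 = 203.500
  age 2: 0.50 × 382 = 191.000
  age 3: 0.37 × 550 = 203.500
  age 4: 0.15 × 1475 = 221.250
Maximum at age 4 (221.250).

4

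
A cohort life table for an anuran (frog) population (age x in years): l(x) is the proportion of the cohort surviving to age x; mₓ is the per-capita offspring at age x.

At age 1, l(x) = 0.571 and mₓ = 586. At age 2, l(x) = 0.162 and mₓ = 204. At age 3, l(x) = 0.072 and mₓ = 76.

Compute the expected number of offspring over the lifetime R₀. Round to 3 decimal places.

R₀ = Σ l(x) mₓ:
  age 1: 0.571 × 586 = 334.6060
  age 2: 0.162 × 204 = 33.0480
  age 3: 0.072 × 76 = 5.4720
R₀ = 334.6060 + 33.0480 + 5.4720 = 373.1260

373.126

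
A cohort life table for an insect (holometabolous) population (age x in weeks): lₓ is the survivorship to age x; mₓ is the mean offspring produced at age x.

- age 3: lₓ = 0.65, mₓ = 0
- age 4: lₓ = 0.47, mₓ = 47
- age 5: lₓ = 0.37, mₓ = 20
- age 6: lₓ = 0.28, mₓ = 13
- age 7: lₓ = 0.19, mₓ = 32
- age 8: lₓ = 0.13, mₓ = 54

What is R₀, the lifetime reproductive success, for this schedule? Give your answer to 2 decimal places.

R₀ = Σ lₓ mₓ:
  age 3: 0.65 × 0 = 0.0000
  age 4: 0.47 × 47 = 22.0900
  age 5: 0.37 × 20 = 7.4000
  age 6: 0.28 × 13 = 3.6400
  age 7: 0.19 × 32 = 6.0800
  age 8: 0.13 × 54 = 7.0200
R₀ = 0.0000 + 22.0900 + 7.4000 + 3.6400 + 6.0800 + 7.0200 = 46.2300

46.23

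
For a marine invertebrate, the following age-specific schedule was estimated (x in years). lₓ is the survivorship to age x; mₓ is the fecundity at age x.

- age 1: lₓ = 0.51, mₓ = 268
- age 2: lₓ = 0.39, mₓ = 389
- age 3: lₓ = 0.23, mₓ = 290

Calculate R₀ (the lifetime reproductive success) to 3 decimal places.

355.090

R₀ = Σ lₓ mₓ:
  age 1: 0.51 × 268 = 136.6800
  age 2: 0.39 × 389 = 151.7100
  age 3: 0.23 × 290 = 66.7000
R₀ = 136.6800 + 151.7100 + 66.7000 = 355.0900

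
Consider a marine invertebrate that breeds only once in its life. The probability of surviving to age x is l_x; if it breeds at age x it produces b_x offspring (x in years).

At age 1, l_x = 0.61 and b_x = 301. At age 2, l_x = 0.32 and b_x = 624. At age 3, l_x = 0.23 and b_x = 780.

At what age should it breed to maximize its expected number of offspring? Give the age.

Expected offspring if breeding at age x = l_x × b_x:
  age 1: 0.61 × 301 = 183.610
  age 2: 0.32 × 624 = 199.680
  age 3: 0.23 × 780 = 179.400
Maximum at age 2 (199.680).

2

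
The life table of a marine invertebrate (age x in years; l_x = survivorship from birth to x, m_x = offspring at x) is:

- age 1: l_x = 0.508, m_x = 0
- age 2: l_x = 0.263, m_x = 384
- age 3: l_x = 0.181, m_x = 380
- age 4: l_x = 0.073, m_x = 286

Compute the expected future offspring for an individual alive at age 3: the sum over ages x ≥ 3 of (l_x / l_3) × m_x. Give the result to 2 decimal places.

495.35

l_3 = 0.181. Conditional survival from age 3 to x is l_x / l_3.
  x=3: (0.181/0.181) × 380 = 380.0000
  x=4: (0.073/0.181) × 286 = 115.3481
Sum = 380.0000 + 115.3481 = 495.3481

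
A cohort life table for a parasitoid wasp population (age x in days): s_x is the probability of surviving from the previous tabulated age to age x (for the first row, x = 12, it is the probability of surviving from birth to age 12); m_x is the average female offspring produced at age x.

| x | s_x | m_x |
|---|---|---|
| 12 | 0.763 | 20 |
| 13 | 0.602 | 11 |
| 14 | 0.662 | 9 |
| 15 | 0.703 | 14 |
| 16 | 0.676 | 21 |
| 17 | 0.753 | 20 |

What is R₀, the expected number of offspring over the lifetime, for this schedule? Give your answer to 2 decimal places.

Survivorship from birth: l_x = s_12·s_13·…·s_x.
  l_12 = 0.76300
  l_13 = 0.45933
  l_14 = 0.30407
  l_15 = 0.21376
  l_16 = 0.14450
  l_17 = 0.10881
R₀ = Σ l_x m_x:
  age 12: 0.76300 × 20 = 15.2600
  age 13: 0.45933 × 11 = 5.0526
  age 14: 0.30407 × 9 = 2.7366
  age 15: 0.21376 × 14 = 2.9926
  age 16: 0.14450 × 21 = 3.0345
  age 17: 0.10881 × 20 = 2.1762
R₀ = 15.2600 + 5.0526 + 2.7366 + 2.9926 + 3.0345 + 2.1762 = 31.2526

31.25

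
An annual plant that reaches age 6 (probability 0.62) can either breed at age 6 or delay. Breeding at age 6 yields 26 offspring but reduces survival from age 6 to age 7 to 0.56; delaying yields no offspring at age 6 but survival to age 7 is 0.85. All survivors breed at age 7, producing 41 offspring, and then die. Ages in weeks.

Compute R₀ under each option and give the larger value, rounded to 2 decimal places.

breed at age 6: R₀ = 0.62 × (26 + 0.56 × 41) = 0.62 × 48.9600 = 30.3552
delay to age 7: R₀ = 0.62 × (0.85 × 41) = 0.62 × 34.8500 = 21.6070
Higher: breed at age 6 (30.3552).

30.36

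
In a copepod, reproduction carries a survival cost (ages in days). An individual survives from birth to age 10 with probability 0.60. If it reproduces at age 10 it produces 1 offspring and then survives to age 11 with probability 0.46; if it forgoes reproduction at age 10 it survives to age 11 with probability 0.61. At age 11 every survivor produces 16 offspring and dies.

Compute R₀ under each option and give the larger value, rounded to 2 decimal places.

5.86

breed at age 10: R₀ = 0.60 × (1 + 0.46 × 16) = 0.60 × 8.3600 = 5.0160
delay to age 11: R₀ = 0.60 × (0.61 × 16) = 0.60 × 9.7600 = 5.8560
Higher: delay to age 11 (5.8560).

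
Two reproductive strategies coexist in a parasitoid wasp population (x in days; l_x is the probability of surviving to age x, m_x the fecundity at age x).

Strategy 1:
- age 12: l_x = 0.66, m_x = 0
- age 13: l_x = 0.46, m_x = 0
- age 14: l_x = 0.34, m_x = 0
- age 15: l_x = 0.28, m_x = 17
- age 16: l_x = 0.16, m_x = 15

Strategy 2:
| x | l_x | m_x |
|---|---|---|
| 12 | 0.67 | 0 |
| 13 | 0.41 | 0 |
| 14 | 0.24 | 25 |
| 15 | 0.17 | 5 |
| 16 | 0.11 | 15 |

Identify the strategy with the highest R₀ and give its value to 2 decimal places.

8.50

Strategy 1: R₀ = 0.66×0 + 0.46×0 + 0.34×0 + 0.28×17 + 0.16×15 = 7.1600
Strategy 2: R₀ = 0.67×0 + 0.41×0 + 0.24×25 + 0.17×5 + 0.11×15 = 8.5000
Highest R₀: strategy 2 with 8.5000.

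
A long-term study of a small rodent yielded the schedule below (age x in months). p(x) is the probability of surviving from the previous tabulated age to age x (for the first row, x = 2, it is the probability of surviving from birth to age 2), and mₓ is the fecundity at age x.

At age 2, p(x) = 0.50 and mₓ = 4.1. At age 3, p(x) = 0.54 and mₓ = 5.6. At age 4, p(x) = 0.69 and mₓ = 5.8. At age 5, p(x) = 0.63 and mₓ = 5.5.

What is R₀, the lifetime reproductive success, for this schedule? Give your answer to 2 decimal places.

Survivorship from birth: l_x = p_2·p_3·…·p_x.
  l_2 = 0.50000
  l_3 = 0.27000
  l_4 = 0.18630
  l_5 = 0.11737
R₀ = Σ l_x mₓ:
  age 2: 0.50000 × 4.1 = 2.0500
  age 3: 0.27000 × 5.6 = 1.5120
  age 4: 0.18630 × 5.8 = 1.0805
  age 5: 0.11737 × 5.5 = 0.6455
R₀ = 2.0500 + 1.5120 + 1.0805 + 0.6455 = 5.2881

5.29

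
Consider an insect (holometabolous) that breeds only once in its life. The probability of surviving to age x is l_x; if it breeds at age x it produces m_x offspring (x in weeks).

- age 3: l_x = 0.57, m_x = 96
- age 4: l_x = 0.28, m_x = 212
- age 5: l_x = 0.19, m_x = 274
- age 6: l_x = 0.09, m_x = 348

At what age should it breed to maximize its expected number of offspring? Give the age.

4

Expected offspring if breeding at age x = l_x × m_x:
  age 3: 0.57 × 96 = 54.720
  age 4: 0.28 × 212 = 59.360
  age 5: 0.19 × 274 = 52.060
  age 6: 0.09 × 348 = 31.320
Maximum at age 4 (59.360).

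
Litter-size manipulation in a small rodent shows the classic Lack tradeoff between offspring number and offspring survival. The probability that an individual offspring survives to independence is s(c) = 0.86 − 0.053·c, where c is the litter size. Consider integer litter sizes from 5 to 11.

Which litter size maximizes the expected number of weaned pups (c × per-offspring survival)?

Expected weaned pups = c × s(c):
  c=5: 5 × 0.595 = 2.975
  c=6: 6 × 0.542 = 3.252
  c=7: 7 × 0.489 = 3.423
  c=8: 8 × 0.436 = 3.488
  c=9: 9 × 0.383 = 3.447
  c=10: 10 × 0.330 = 3.300
  c=11: 11 × 0.277 = 3.047
Maximum at c = 8 (3.488 weaned pups).

8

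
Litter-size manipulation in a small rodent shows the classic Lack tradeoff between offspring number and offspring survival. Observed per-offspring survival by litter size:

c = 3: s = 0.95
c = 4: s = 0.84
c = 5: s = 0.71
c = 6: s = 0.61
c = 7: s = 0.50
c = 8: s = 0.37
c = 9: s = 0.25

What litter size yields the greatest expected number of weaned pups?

6

Expected weaned pups = c × s(c):
  c=3: 3 × 0.95 = 2.850
  c=4: 4 × 0.84 = 3.360
  c=5: 5 × 0.71 = 3.550
  c=6: 6 × 0.61 = 3.660
  c=7: 7 × 0.50 = 3.500
  c=8: 8 × 0.37 = 2.960
  c=9: 9 × 0.25 = 2.250
Maximum at c = 6 (3.660 weaned pups).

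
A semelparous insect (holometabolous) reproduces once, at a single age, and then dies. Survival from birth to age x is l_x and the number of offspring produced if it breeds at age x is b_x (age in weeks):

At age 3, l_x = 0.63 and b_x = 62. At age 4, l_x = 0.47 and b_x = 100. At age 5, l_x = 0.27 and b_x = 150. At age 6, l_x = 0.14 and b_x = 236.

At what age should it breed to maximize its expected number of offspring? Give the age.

Expected offspring if breeding at age x = l_x × b_x:
  age 3: 0.63 × 62 = 39.060
  age 4: 0.47 × 100 = 47.000
  age 5: 0.27 × 150 = 40.500
  age 6: 0.14 × 236 = 33.040
Maximum at age 4 (47.000).

4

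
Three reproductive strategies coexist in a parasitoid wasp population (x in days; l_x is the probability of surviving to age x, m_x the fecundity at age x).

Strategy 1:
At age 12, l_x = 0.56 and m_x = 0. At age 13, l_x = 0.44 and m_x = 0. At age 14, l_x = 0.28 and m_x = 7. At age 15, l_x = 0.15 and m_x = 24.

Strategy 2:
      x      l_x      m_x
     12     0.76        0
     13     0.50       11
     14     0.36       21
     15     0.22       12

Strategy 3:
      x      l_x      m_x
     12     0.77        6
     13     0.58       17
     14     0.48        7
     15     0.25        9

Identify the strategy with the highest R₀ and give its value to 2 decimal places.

20.09

Strategy 1: R₀ = 0.56×0 + 0.44×0 + 0.28×7 + 0.15×24 = 5.5600
Strategy 2: R₀ = 0.76×0 + 0.50×11 + 0.36×21 + 0.22×12 = 15.7000
Strategy 3: R₀ = 0.77×6 + 0.58×17 + 0.48×7 + 0.25×9 = 20.0900
Highest R₀: strategy 3 with 20.0900.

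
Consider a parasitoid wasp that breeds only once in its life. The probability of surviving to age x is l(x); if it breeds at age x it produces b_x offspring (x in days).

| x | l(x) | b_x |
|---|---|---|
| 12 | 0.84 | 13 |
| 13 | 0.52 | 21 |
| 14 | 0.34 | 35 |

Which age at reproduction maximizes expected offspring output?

Expected offspring if breeding at age x = l(x) × b_x:
  age 12: 0.84 × 13 = 10.920
  age 13: 0.52 × 21 = 10.920
  age 14: 0.34 × 35 = 11.900
Maximum at age 14 (11.900).

14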